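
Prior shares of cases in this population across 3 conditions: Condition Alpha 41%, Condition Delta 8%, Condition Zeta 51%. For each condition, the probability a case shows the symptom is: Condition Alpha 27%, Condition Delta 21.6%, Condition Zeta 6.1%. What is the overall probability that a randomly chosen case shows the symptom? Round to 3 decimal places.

0.159

Prior × likelihood for each hypothesis:
  Condition Alpha: 0.41 × 0.27 = 0.1107
  Condition Delta: 0.08 × 0.216 = 0.01728
  Condition Zeta: 0.51 × 0.061 = 0.03111
P(symptomatic) = 0.1107 + 0.01728 + 0.03111 = 0.15909 → 0.159.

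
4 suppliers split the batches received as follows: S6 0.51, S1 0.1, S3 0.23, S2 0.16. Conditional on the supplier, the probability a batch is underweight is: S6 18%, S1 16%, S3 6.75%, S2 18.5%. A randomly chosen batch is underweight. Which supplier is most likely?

Prior × likelihood for each hypothesis:
  S6: 0.51 × 0.18 = 0.0918
  S1: 0.1 × 0.16 = 0.016
  S3: 0.23 × 0.0675 = 0.015525
  S2: 0.16 × 0.185 = 0.0296
Total = 0.152925.
Largest term belongs to S6, so S6 is most probable.

S6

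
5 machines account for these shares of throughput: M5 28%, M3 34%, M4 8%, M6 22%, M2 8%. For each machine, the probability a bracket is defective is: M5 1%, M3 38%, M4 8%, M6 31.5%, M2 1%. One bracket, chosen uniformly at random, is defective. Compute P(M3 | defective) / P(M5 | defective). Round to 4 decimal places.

46.1429

Compute prior × likelihood for every hypothesis:
  M5: 0.28 × 0.01 = 0.0028
  M3: 0.34 × 0.38 = 0.1292
  M4: 0.08 × 0.08 = 0.0064
  M6: 0.22 × 0.315 = 0.0693
  M2: 0.08 × 0.01 = 0.0008
Total = 0.2085.
The ratio is 0.1292 / 0.0028 (the normalizer cancels) = 46.1429.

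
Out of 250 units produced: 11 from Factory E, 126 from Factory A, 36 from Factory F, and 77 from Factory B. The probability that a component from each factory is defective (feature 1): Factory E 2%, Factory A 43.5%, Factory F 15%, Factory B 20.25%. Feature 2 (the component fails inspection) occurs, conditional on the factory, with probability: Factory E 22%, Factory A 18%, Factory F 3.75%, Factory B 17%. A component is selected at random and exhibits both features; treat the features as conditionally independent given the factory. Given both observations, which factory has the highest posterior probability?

Factory A

By Bayes' rule, posterior ∝ prior × likelihood:
  Factory E: 0.044 × 0.02 × 0.22 = 0.0001936
  Factory A: 0.504 × 0.435 × 0.18 = 0.0394632
  Factory F: 0.144 × 0.15 × 0.0375 = 0.00081
  Factory B: 0.308 × 0.2025 × 0.17 = 0.0106029
Sum = 0.0510697.
Largest term belongs to Factory A, so Factory A is most probable.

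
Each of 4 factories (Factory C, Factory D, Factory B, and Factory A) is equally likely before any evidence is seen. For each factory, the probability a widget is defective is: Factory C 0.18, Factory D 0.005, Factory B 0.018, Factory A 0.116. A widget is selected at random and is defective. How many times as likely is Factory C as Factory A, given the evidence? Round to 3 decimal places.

Since the prior is uniform, the posterior is proportional to the likelihood:
  Factory C: 0.18
  Factory D: 0.005
  Factory B: 0.018
  Factory A: 0.116
Sum = 0.319.
The ratio is 0.18 / 0.116 (the normalizer cancels) = 1.552.

1.552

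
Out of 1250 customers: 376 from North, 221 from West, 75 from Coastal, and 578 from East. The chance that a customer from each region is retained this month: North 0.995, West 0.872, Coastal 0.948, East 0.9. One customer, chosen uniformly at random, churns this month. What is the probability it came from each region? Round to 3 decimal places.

North 0.020, West 0.308, Coastal 0.042, East 0.629

Taking complements, P(churn | each) = North 0.005, West 0.128, Coastal 0.052, East 0.1.
Unnormalized posteriors (prior × likelihood):
  North: 0.3008 × 0.005 = 0.001504
  West: 0.1768 × 0.128 = 0.0226304
  Coastal: 0.06 × 0.052 = 0.00312
  East: 0.4624 × 0.1 = 0.04624
Total = 0.0734944.
P(North | churn) = 0.001504/0.0734944 ≈ 0.020
P(West | churn) = 0.0226304/0.0734944 ≈ 0.308
P(Coastal | churn) = 0.00312/0.0734944 ≈ 0.042
P(East | churn) = 0.04624/0.0734944 ≈ 0.629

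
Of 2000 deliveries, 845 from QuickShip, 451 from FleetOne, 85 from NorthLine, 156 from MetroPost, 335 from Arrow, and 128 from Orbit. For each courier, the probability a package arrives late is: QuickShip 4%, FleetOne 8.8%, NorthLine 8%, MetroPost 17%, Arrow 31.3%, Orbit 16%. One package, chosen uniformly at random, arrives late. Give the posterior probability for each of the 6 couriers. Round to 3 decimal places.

QuickShip 0.146, FleetOne 0.171, NorthLine 0.029, MetroPost 0.114, Arrow 0.452, Orbit 0.088

Compute prior × likelihood for every hypothesis:
  QuickShip: 0.4225 × 0.04 = 0.0169
  FleetOne: 0.2255 × 0.088 = 0.019844
  NorthLine: 0.0425 × 0.08 = 0.0034
  MetroPost: 0.078 × 0.17 = 0.01326
  Arrow: 0.1675 × 0.313 = 0.0524275
  Orbit: 0.064 × 0.16 = 0.01024
Normalizing constant = 0.1160715.
P(QuickShip | late) = 0.0169/0.1160715 ≈ 0.146
P(FleetOne | late) = 0.019844/0.1160715 ≈ 0.171
P(NorthLine | late) = 0.0034/0.1160715 ≈ 0.029
P(MetroPost | late) = 0.01326/0.1160715 ≈ 0.114
P(Arrow | late) = 0.0524275/0.1160715 ≈ 0.452
P(Orbit | late) = 0.01024/0.1160715 ≈ 0.088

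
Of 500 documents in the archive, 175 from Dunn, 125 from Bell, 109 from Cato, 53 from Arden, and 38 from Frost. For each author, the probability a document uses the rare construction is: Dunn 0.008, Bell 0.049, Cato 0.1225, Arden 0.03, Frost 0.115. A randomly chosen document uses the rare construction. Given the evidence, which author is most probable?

Cato

Compute prior × likelihood for every hypothesis:
  Dunn: 0.35 × 0.008 = 0.0028
  Bell: 0.25 × 0.049 = 0.01225
  Cato: 0.218 × 0.1225 = 0.026705
  Arden: 0.106 × 0.03 = 0.00318
  Frost: 0.076 × 0.115 = 0.00874
Normalizing constant = 0.053675.
Largest term belongs to Cato, so Cato is most probable.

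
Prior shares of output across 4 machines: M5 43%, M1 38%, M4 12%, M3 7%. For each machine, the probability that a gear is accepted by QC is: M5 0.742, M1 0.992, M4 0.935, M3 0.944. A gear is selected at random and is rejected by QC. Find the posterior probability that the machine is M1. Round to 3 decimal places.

Taking complements, P(rejected | each) = M5 0.258, M1 0.008, M4 0.065, M3 0.056.
By Bayes' rule, posterior ∝ prior × likelihood:
  M5: 0.43 × 0.258 = 0.11094
  M1: 0.38 × 0.008 = 0.00304
  M4: 0.12 × 0.065 = 0.0078
  M3: 0.07 × 0.056 = 0.00392
Sum = 0.1257.
P(M1 | evidence) = 0.00304 / 0.1257 ≈ 0.024.

0.024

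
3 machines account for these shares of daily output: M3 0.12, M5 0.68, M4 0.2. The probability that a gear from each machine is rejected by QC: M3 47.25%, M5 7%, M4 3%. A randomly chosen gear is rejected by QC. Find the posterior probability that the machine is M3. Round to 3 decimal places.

0.514

Unnormalized posteriors (prior × likelihood):
  M3: 0.12 × 0.4725 = 0.0567
  M5: 0.68 × 0.07 = 0.0476
  M4: 0.2 × 0.03 = 0.006
Total = 0.1103.
P(M3 | evidence) = 0.0567 / 0.1103 ≈ 0.514.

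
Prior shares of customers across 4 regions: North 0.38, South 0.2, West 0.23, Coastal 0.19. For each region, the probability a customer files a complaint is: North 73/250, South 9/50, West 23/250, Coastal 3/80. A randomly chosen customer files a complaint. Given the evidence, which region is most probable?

North

Unnormalized posteriors (prior × likelihood):
  North: 0.38 × 0.292 = 0.11096
  South: 0.2 × 0.18 = 0.036
  West: 0.23 × 0.092 = 0.02116
  Coastal: 0.19 × 0.0375 = 0.007125
Total = 0.175245.
Largest term belongs to North, so North is most probable.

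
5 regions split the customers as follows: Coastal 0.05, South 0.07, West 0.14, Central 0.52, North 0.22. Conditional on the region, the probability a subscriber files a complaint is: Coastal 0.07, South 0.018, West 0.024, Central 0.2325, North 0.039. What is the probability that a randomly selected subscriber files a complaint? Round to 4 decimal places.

Compute prior × likelihood for every hypothesis:
  Coastal: 0.05 × 0.07 = 0.0035
  South: 0.07 × 0.018 = 0.00126
  West: 0.14 × 0.024 = 0.00336
  Central: 0.52 × 0.2325 = 0.1209
  North: 0.22 × 0.039 = 0.00858
P(complaint) = 0.0035 + 0.00126 + 0.00336 + 0.1209 + 0.00858 = 0.1376 → 0.1376.

0.1376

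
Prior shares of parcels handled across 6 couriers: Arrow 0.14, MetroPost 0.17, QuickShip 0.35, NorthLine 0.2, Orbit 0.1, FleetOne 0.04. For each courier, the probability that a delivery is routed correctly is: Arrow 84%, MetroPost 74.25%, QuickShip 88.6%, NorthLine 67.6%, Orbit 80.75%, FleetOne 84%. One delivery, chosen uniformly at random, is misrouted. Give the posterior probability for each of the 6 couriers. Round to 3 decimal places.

Taking complements, P(misrouted | each) = Arrow 0.16, MetroPost 0.2575, QuickShip 0.114, NorthLine 0.324, Orbit 0.1925, FleetOne 0.16.
Unnormalized posteriors (prior × likelihood):
  Arrow: 0.14 × 0.16 = 0.0224
  MetroPost: 0.17 × 0.2575 = 0.043775
  QuickShip: 0.35 × 0.114 = 0.0399
  NorthLine: 0.2 × 0.324 = 0.0648
  Orbit: 0.1 × 0.1925 = 0.01925
  FleetOne: 0.04 × 0.16 = 0.0064
Sum = 0.196525.
P(Arrow | misrouted) = 0.0224/0.196525 ≈ 0.114
P(MetroPost | misrouted) = 0.043775/0.196525 ≈ 0.223
P(QuickShip | misrouted) = 0.0399/0.196525 ≈ 0.203
P(NorthLine | misrouted) = 0.0648/0.196525 ≈ 0.330
P(Orbit | misrouted) = 0.01925/0.196525 ≈ 0.098
P(FleetOne | misrouted) = 0.0064/0.196525 ≈ 0.033
(Check: 0.114+0.223+0.203+0.330+0.098+0.033 = 1.001.)

Arrow 0.114, MetroPost 0.223, QuickShip 0.203, NorthLine 0.330, Orbit 0.098, FleetOne 0.033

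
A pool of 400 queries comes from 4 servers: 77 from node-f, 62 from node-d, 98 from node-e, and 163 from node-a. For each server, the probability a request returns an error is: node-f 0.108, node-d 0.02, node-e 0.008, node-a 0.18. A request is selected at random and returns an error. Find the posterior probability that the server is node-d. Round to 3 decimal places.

0.031

Unnormalized posteriors (prior × likelihood):
  node-f: 0.1925 × 0.108 = 0.02079
  node-d: 0.155 × 0.02 = 0.0031
  node-e: 0.245 × 0.008 = 0.00196
  node-a: 0.4075 × 0.18 = 0.07335
Total = 0.0992.
P(node-d | evidence) = 0.0031 / 0.0992 ≈ 0.031.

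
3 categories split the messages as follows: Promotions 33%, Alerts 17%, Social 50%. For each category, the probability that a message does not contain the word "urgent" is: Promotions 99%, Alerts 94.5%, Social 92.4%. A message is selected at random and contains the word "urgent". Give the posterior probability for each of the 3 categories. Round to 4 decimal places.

Promotions 0.0652, Alerts 0.1846, Social 0.7502

Taking complements, P(urgent-flag | each) = Promotions 0.01, Alerts 0.055, Social 0.076.
Compute prior × likelihood for every hypothesis:
  Promotions: 0.33 × 0.01 = 0.0033
  Alerts: 0.17 × 0.055 = 0.00935
  Social: 0.5 × 0.076 = 0.038
Sum = 0.05065.
P(Promotions | urgent-flag) = 0.0033/0.05065 ≈ 0.0652
P(Alerts | urgent-flag) = 0.00935/0.05065 ≈ 0.1846
P(Social | urgent-flag) = 0.038/0.05065 ≈ 0.7502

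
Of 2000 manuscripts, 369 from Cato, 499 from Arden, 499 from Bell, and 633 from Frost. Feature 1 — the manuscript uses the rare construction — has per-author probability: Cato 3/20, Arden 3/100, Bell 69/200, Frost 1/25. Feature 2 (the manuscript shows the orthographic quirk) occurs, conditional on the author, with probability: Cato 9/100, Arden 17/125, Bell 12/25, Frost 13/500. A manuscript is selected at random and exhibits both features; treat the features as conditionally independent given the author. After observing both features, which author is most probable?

Bell

Compute prior × likelihood for every hypothesis:
  Cato: 0.1845 × 0.15 × 0.09 = 0.00249075
  Arden: 0.2495 × 0.03 × 0.136 = 0.00101796
  Bell: 0.2495 × 0.345 × 0.48 = 0.0413172
  Frost: 0.3165 × 0.04 × 0.026 = 0.00032916
Total = 0.04515507.
Largest term belongs to Bell, so Bell is most probable.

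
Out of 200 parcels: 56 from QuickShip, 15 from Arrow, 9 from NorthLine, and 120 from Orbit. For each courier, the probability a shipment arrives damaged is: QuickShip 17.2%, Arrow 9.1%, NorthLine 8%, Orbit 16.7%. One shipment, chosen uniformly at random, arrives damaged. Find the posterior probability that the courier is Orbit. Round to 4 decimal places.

Compute prior × likelihood for every hypothesis:
  QuickShip: 0.28 × 0.172 = 0.04816
  Arrow: 0.075 × 0.091 = 0.006825
  NorthLine: 0.045 × 0.08 = 0.0036
  Orbit: 0.6 × 0.167 = 0.1002
Sum = 0.158785.
P(Orbit | evidence) = 0.1002 / 0.158785 ≈ 0.6310.

0.6310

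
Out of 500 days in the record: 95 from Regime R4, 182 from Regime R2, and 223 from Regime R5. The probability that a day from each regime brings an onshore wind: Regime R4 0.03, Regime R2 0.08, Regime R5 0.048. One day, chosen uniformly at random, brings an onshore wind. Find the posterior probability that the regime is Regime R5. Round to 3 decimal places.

0.381

Unnormalized posteriors (prior × likelihood):
  Regime R4: 0.19 × 0.03 = 0.0057
  Regime R2: 0.364 × 0.08 = 0.02912
  Regime R5: 0.446 × 0.048 = 0.021408
Total = 0.056228.
P(Regime R5 | evidence) = 0.021408 / 0.056228 ≈ 0.381.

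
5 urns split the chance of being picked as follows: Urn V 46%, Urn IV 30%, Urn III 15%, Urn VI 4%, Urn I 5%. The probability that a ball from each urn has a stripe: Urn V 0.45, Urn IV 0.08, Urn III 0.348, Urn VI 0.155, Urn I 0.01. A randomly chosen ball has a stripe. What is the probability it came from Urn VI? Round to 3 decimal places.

0.021

By Bayes' rule, posterior ∝ prior × likelihood:
  Urn V: 0.46 × 0.45 = 0.207
  Urn IV: 0.3 × 0.08 = 0.024
  Urn III: 0.15 × 0.348 = 0.0522
  Urn VI: 0.04 × 0.155 = 0.0062
  Urn I: 0.05 × 0.01 = 0.0005
Total = 0.2899.
P(Urn VI | evidence) = 0.0062 / 0.2899 ≈ 0.021.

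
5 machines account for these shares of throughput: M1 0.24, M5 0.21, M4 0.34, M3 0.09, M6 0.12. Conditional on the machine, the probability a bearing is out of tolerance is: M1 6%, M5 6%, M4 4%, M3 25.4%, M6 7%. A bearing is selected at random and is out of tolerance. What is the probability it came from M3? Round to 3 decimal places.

0.318

Prior × likelihood for each hypothesis:
  M1: 0.24 × 0.06 = 0.0144
  M5: 0.21 × 0.06 = 0.0126
  M4: 0.34 × 0.04 = 0.0136
  M3: 0.09 × 0.254 = 0.02286
  M6: 0.12 × 0.07 = 0.0084
Sum = 0.07186.
P(M3 | evidence) = 0.02286 / 0.07186 ≈ 0.318.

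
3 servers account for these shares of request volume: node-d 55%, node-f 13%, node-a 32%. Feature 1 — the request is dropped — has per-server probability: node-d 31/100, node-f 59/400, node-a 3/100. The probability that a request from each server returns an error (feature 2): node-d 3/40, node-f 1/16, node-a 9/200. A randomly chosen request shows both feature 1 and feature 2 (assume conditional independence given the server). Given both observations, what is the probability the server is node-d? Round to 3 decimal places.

Prior × likelihood for each hypothesis:
  node-d: 0.55 × 0.31 × 0.075 = 0.0127875
  node-f: 0.13 × 0.1475 × 0.0625 = 0.0011984375
  node-a: 0.32 × 0.03 × 0.045 = 0.000432
Total = 0.0144179375.
P(node-d | evidence) = 0.0127875 / 0.0144179375 ≈ 0.887.

0.887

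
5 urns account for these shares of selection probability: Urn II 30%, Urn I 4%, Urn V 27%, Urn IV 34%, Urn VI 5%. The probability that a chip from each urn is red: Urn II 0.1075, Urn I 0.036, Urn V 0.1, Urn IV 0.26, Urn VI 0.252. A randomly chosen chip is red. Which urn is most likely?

Prior × likelihood for each hypothesis:
  Urn II: 0.3 × 0.1075 = 0.03225
  Urn I: 0.04 × 0.036 = 0.00144
  Urn V: 0.27 × 0.1 = 0.027
  Urn IV: 0.34 × 0.26 = 0.0884
  Urn VI: 0.05 × 0.252 = 0.0126
Sum = 0.16169.
Largest term belongs to Urn IV, so Urn IV is most probable.

Urn IV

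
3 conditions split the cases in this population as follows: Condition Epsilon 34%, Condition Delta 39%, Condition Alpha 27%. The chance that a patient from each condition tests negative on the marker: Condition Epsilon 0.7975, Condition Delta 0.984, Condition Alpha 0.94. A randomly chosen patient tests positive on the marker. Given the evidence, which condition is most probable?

Condition Epsilon

Taking complements, P(marker-positive | each) = Condition Epsilon 0.2025, Condition Delta 0.016, Condition Alpha 0.06.
Compute prior × likelihood for every hypothesis:
  Condition Epsilon: 0.34 × 0.2025 = 0.06885
  Condition Delta: 0.39 × 0.016 = 0.00624
  Condition Alpha: 0.27 × 0.06 = 0.0162
Sum = 0.09129.
Largest term belongs to Condition Epsilon, so Condition Epsilon is most probable.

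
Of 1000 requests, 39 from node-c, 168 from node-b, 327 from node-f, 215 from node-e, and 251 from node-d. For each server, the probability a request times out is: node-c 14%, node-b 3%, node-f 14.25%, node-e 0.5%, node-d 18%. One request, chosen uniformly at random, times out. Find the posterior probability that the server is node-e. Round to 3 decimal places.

0.010

Prior × likelihood for each hypothesis:
  node-c: 0.039 × 0.14 = 0.00546
  node-b: 0.168 × 0.03 = 0.00504
  node-f: 0.327 × 0.1425 = 0.0465975
  node-e: 0.215 × 0.005 = 0.001075
  node-d: 0.251 × 0.18 = 0.04518
Normalizing constant = 0.1033525.
P(node-e | evidence) = 0.001075 / 0.1033525 ≈ 0.010.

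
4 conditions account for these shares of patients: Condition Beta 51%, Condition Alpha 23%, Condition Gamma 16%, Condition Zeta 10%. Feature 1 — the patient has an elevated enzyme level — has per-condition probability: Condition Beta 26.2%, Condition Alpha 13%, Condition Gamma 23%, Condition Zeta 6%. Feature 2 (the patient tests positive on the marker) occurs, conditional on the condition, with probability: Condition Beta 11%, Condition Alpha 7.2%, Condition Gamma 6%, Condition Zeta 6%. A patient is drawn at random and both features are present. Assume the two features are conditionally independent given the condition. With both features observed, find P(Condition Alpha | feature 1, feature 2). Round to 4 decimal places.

Prior × likelihood for each hypothesis:
  Condition Beta: 0.51 × 0.262 × 0.11 = 0.0146982
  Condition Alpha: 0.23 × 0.13 × 0.072 = 0.0021528
  Condition Gamma: 0.16 × 0.23 × 0.06 = 0.002208
  Condition Zeta: 0.1 × 0.06 × 0.06 = 0.00036
Sum = 0.019419.
P(Condition Alpha | evidence) = 0.0021528 / 0.019419 ≈ 0.1109.

0.1109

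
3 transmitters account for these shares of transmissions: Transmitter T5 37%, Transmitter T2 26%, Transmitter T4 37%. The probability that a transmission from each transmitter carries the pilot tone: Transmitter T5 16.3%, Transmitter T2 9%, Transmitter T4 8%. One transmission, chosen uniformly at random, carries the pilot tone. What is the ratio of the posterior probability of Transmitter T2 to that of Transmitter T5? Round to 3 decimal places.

0.388

Compute prior × likelihood for every hypothesis:
  Transmitter T5: 0.37 × 0.163 = 0.06031
  Transmitter T2: 0.26 × 0.09 = 0.0234
  Transmitter T4: 0.37 × 0.08 = 0.0296
Normalizing constant = 0.11331.
The ratio is 0.0234 / 0.06031 (the normalizer cancels) = 0.388.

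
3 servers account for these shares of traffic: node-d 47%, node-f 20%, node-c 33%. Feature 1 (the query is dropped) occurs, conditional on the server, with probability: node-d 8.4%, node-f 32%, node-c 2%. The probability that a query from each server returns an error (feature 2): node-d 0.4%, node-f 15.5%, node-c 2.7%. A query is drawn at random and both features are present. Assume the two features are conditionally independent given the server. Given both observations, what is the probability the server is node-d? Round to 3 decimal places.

Prior × likelihood for each hypothesis:
  node-d: 0.47 × 0.084 × 0.004 = 0.00015792
  node-f: 0.2 × 0.32 × 0.155 = 0.00992
  node-c: 0.33 × 0.02 × 0.027 = 0.0001782
Normalizing constant = 0.01025612.
P(node-d | evidence) = 0.00015792 / 0.01025612 ≈ 0.015.

0.015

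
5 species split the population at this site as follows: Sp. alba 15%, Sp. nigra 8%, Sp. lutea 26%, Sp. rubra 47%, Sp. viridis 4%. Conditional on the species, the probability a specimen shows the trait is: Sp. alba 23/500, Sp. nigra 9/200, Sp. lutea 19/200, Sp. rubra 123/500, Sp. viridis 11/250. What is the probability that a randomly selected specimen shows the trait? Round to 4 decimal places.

0.1526

Compute prior × likelihood for every hypothesis:
  Sp. alba: 0.15 × 0.046 = 0.0069
  Sp. nigra: 0.08 × 0.045 = 0.0036
  Sp. lutea: 0.26 × 0.095 = 0.0247
  Sp. rubra: 0.47 × 0.246 = 0.11562
  Sp. viridis: 0.04 × 0.044 = 0.00176
P(trait) = 0.0069 + 0.0036 + 0.0247 + 0.11562 + 0.00176 = 0.15258 → 0.1526.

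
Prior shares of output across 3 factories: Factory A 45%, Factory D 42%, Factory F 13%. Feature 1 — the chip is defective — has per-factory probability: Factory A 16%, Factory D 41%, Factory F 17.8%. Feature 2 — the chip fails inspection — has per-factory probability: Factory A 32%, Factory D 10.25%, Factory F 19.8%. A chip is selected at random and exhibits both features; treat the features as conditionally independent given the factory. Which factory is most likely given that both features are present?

Factory A

Compute prior × likelihood for every hypothesis:
  Factory A: 0.45 × 0.16 × 0.32 = 0.02304
  Factory D: 0.42 × 0.41 × 0.1025 = 0.0176505
  Factory F: 0.13 × 0.178 × 0.198 = 0.00458172
Sum = 0.04527222.
Largest term belongs to Factory A, so Factory A is most probable.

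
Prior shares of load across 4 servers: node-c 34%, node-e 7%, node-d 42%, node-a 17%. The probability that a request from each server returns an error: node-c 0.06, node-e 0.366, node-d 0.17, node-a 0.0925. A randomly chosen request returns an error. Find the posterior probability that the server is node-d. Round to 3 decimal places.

0.536

Compute prior × likelihood for every hypothesis:
  node-c: 0.34 × 0.06 = 0.0204
  node-e: 0.07 × 0.366 = 0.02562
  node-d: 0.42 × 0.17 = 0.0714
  node-a: 0.17 × 0.0925 = 0.015725
Total = 0.133145.
P(node-d | evidence) = 0.0714 / 0.133145 ≈ 0.536.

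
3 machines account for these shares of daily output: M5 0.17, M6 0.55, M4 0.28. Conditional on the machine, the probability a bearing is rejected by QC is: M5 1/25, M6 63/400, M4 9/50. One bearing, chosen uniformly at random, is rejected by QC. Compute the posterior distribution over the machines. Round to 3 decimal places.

M5 0.047, M6 0.602, M4 0.350

By Bayes' rule, posterior ∝ prior × likelihood:
  M5: 0.17 × 0.04 = 0.0068
  M6: 0.55 × 0.1575 = 0.086625
  M4: 0.28 × 0.18 = 0.0504
Total = 0.143825.
P(M5 | rejected) = 0.0068/0.143825 ≈ 0.047
P(M6 | rejected) = 0.086625/0.143825 ≈ 0.602
P(M4 | rejected) = 0.0504/0.143825 ≈ 0.350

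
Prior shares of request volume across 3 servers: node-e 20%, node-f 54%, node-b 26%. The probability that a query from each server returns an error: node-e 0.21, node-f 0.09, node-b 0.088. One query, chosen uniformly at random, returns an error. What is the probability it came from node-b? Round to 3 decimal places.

0.202

By Bayes' rule, posterior ∝ prior × likelihood:
  node-e: 0.2 × 0.21 = 0.042
  node-f: 0.54 × 0.09 = 0.0486
  node-b: 0.26 × 0.088 = 0.02288
Sum = 0.11348.
P(node-b | evidence) = 0.02288 / 0.11348 ≈ 0.202.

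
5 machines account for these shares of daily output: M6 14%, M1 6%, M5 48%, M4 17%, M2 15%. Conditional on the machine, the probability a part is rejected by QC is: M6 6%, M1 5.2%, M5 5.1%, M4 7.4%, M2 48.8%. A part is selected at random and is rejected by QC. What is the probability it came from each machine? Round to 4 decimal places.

Compute prior × likelihood for every hypothesis:
  M6: 0.14 × 0.06 = 0.0084
  M1: 0.06 × 0.052 = 0.00312
  M5: 0.48 × 0.051 = 0.02448
  M4: 0.17 × 0.074 = 0.01258
  M2: 0.15 × 0.488 = 0.0732
Sum = 0.12178.
P(M6 | rejected) = 0.0084/0.12178 ≈ 0.0690
P(M1 | rejected) = 0.00312/0.12178 ≈ 0.0256
P(M5 | rejected) = 0.02448/0.12178 ≈ 0.2010
P(M4 | rejected) = 0.01258/0.12178 ≈ 0.1033
P(M2 | rejected) = 0.0732/0.12178 ≈ 0.6011
(Check: 0.0690+0.0256+0.2010+0.1033+0.6011 = 1.0000.)

M6 0.0690, M1 0.0256, M5 0.2010, M4 0.1033, M2 0.6011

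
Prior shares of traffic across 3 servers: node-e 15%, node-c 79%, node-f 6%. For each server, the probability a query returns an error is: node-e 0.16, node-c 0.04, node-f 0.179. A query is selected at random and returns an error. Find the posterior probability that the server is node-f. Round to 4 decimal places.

Compute prior × likelihood for every hypothesis:
  node-e: 0.15 × 0.16 = 0.024
  node-c: 0.79 × 0.04 = 0.0316
  node-f: 0.06 × 0.179 = 0.01074
Sum = 0.06634.
P(node-f | evidence) = 0.01074 / 0.06634 ≈ 0.1619.

0.1619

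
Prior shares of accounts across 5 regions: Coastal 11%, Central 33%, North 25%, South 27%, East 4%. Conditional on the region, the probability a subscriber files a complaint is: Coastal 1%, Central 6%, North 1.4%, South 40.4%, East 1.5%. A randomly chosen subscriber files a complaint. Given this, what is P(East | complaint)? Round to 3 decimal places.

Prior × likelihood for each hypothesis:
  Coastal: 0.11 × 0.01 = 0.0011
  Central: 0.33 × 0.06 = 0.0198
  North: 0.25 × 0.014 = 0.0035
  South: 0.27 × 0.404 = 0.10908
  East: 0.04 × 0.015 = 0.0006
Normalizing constant = 0.13408.
P(East | evidence) = 0.0006 / 0.13408 ≈ 0.004.

0.004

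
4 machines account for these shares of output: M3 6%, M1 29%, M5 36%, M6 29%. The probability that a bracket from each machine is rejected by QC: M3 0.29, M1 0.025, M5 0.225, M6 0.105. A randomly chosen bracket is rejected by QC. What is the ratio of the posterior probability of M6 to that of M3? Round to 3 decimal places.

Compute prior × likelihood for every hypothesis:
  M3: 0.06 × 0.29 = 0.0174
  M1: 0.29 × 0.025 = 0.00725
  M5: 0.36 × 0.225 = 0.081
  M6: 0.29 × 0.105 = 0.03045
Total = 0.1361.
The ratio is 0.03045 / 0.0174 (the normalizer cancels) = 1.750.

1.750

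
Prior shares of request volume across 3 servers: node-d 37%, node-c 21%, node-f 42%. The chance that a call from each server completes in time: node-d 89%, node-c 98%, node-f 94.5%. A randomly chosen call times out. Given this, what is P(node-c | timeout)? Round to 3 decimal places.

Taking complements, P(timeout | each) = node-d 0.11, node-c 0.02, node-f 0.055.
By Bayes' rule, posterior ∝ prior × likelihood:
  node-d: 0.37 × 0.11 = 0.0407
  node-c: 0.21 × 0.02 = 0.0042
  node-f: 0.42 × 0.055 = 0.0231
Normalizing constant = 0.068.
P(node-c | evidence) = 0.0042 / 0.068 ≈ 0.062.

0.062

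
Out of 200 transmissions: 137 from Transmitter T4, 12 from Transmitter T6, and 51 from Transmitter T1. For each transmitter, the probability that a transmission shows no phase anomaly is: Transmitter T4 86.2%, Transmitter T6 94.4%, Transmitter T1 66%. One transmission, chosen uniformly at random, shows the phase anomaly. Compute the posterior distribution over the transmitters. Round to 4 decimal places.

Transmitter T4 0.5121, Transmitter T6 0.0182, Transmitter T1 0.4697

Taking complements, P(anomaly | each) = Transmitter T4 0.138, Transmitter T6 0.056, Transmitter T1 0.34.
Compute prior × likelihood for every hypothesis:
  Transmitter T4: 0.685 × 0.138 = 0.09453
  Transmitter T6: 0.06 × 0.056 = 0.00336
  Transmitter T1: 0.255 × 0.34 = 0.0867
Normalizing constant = 0.18459.
P(Transmitter T4 | anomaly) = 0.09453/0.18459 ≈ 0.5121
P(Transmitter T6 | anomaly) = 0.00336/0.18459 ≈ 0.0182
P(Transmitter T1 | anomaly) = 0.0867/0.18459 ≈ 0.4697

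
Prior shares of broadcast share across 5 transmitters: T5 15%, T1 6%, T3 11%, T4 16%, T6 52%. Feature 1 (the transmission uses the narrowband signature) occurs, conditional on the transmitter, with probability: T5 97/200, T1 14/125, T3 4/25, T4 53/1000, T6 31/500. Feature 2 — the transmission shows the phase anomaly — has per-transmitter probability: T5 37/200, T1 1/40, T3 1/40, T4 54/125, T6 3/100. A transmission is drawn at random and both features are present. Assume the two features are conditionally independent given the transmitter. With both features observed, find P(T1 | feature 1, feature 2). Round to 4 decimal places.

0.0090

Compute prior × likelihood for every hypothesis:
  T5: 0.15 × 0.485 × 0.185 = 0.01345875
  T1: 0.06 × 0.112 × 0.025 = 0.000168
  T3: 0.11 × 0.16 × 0.025 = 0.00044
  T4: 0.16 × 0.053 × 0.432 = 0.00366336
  T6: 0.52 × 0.062 × 0.03 = 0.0009672
Sum = 0.01869731.
P(T1 | evidence) = 0.000168 / 0.01869731 ≈ 0.0090.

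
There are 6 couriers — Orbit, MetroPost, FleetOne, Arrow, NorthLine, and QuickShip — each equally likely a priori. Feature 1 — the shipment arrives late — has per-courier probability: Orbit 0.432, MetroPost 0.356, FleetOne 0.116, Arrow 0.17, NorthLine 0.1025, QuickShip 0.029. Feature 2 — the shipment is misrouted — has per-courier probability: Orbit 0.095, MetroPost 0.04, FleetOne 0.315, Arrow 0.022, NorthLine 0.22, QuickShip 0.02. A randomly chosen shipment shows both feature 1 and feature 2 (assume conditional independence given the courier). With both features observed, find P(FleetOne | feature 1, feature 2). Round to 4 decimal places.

0.3079

Since the prior is uniform, the posterior is proportional to the likelihood:
  Orbit: 0.432 × 0.095 = 0.04104
  MetroPost: 0.356 × 0.04 = 0.01424
  FleetOne: 0.116 × 0.315 = 0.03654
  Arrow: 0.17 × 0.022 = 0.00374
  NorthLine: 0.1025 × 0.22 = 0.02255
  QuickShip: 0.029 × 0.02 = 0.00058
Total = 0.11869.
P(FleetOne | evidence) = 0.03654 / 0.11869 ≈ 0.3079.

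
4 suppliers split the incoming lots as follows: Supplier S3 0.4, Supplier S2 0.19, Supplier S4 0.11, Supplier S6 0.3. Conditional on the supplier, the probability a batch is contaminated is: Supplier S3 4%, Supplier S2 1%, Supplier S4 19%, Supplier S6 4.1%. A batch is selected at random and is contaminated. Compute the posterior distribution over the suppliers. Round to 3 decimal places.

Prior × likelihood for each hypothesis:
  Supplier S3: 0.4 × 0.04 = 0.016
  Supplier S2: 0.19 × 0.01 = 0.0019
  Supplier S4: 0.11 × 0.19 = 0.0209
  Supplier S6: 0.3 × 0.041 = 0.0123
Total = 0.0511.
P(Supplier S3 | contaminated) = 0.016/0.0511 ≈ 0.313
P(Supplier S2 | contaminated) = 0.0019/0.0511 ≈ 0.037
P(Supplier S4 | contaminated) = 0.0209/0.0511 ≈ 0.409
P(Supplier S6 | contaminated) = 0.0123/0.0511 ≈ 0.241

Supplier S3 0.313, Supplier S2 0.037, Supplier S4 0.409, Supplier S6 0.241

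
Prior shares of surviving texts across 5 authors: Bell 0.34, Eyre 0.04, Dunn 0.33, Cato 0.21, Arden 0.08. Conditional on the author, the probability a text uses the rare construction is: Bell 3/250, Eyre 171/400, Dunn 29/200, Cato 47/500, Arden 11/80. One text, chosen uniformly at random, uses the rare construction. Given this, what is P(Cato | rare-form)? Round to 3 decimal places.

0.198

Prior × likelihood for each hypothesis:
  Bell: 0.34 × 0.012 = 0.00408
  Eyre: 0.04 × 0.4275 = 0.0171
  Dunn: 0.33 × 0.145 = 0.04785
  Cato: 0.21 × 0.094 = 0.01974
  Arden: 0.08 × 0.1375 = 0.011
Sum = 0.09977.
P(Cato | evidence) = 0.01974 / 0.09977 ≈ 0.198.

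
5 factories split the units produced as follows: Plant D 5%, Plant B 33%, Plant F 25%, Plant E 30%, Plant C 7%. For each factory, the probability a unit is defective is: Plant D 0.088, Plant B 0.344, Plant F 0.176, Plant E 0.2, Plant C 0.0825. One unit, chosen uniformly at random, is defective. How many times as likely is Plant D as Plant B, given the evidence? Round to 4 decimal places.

0.0388

By Bayes' rule, posterior ∝ prior × likelihood:
  Plant D: 0.05 × 0.088 = 0.0044
  Plant B: 0.33 × 0.344 = 0.11352
  Plant F: 0.25 × 0.176 = 0.044
  Plant E: 0.3 × 0.2 = 0.06
  Plant C: 0.07 × 0.0825 = 0.005775
Total = 0.227695.
The ratio is 0.0044 / 0.11352 (the normalizer cancels) = 0.0388.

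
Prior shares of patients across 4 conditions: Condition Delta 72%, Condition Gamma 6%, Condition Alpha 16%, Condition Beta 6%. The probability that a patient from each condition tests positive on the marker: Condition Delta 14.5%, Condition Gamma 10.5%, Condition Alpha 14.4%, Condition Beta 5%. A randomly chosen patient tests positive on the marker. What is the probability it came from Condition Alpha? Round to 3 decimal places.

Compute prior × likelihood for every hypothesis:
  Condition Delta: 0.72 × 0.145 = 0.1044
  Condition Gamma: 0.06 × 0.105 = 0.0063
  Condition Alpha: 0.16 × 0.144 = 0.02304
  Condition Beta: 0.06 × 0.05 = 0.003
Total = 0.13674.
P(Condition Alpha | evidence) = 0.02304 / 0.13674 ≈ 0.168.

0.168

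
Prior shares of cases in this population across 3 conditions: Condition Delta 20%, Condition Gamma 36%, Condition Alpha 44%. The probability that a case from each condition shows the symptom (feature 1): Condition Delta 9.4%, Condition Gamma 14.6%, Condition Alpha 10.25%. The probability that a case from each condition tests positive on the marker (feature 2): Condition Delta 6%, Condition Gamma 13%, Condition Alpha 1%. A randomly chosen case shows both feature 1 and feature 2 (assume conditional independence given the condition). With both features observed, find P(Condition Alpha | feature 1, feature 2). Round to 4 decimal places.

0.0536

Compute prior × likelihood for every hypothesis:
  Condition Delta: 0.2 × 0.094 × 0.06 = 0.001128
  Condition Gamma: 0.36 × 0.146 × 0.13 = 0.0068328
  Condition Alpha: 0.44 × 0.1025 × 0.01 = 0.000451
Normalizing constant = 0.0084118.
P(Condition Alpha | evidence) = 0.000451 / 0.0084118 ≈ 0.0536.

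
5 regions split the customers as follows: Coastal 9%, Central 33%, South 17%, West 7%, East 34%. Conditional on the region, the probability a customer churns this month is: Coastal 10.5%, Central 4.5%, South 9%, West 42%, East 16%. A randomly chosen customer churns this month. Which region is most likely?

East

Compute prior × likelihood for every hypothesis:
  Coastal: 0.09 × 0.105 = 0.00945
  Central: 0.33 × 0.045 = 0.01485
  South: 0.17 × 0.09 = 0.0153
  West: 0.07 × 0.42 = 0.0294
  East: 0.34 × 0.16 = 0.0544
Total = 0.1234.
Largest term belongs to East, so East is most probable.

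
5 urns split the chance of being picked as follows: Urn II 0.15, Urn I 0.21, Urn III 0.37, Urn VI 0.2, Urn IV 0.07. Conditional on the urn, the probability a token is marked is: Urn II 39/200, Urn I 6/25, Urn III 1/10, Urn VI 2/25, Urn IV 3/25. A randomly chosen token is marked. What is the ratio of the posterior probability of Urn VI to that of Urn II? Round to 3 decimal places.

0.547

Prior × likelihood for each hypothesis:
  Urn II: 0.15 × 0.195 = 0.02925
  Urn I: 0.21 × 0.24 = 0.0504
  Urn III: 0.37 × 0.1 = 0.037
  Urn VI: 0.2 × 0.08 = 0.016
  Urn IV: 0.07 × 0.12 = 0.0084
Normalizing constant = 0.14105.
The ratio is 0.016 / 0.02925 (the normalizer cancels) = 0.547.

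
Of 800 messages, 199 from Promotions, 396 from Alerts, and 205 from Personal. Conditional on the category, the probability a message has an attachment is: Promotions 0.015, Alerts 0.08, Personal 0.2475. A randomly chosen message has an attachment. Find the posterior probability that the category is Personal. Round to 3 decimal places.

Compute prior × likelihood for every hypothesis:
  Promotions: 0.24875 × 0.015 = 0.00373125
  Alerts: 0.495 × 0.08 = 0.0396
  Personal: 0.25625 × 0.2475 = 0.063421875
Normalizing constant = 0.106753125.
P(Personal | evidence) = 0.063421875 / 0.106753125 ≈ 0.594.

0.594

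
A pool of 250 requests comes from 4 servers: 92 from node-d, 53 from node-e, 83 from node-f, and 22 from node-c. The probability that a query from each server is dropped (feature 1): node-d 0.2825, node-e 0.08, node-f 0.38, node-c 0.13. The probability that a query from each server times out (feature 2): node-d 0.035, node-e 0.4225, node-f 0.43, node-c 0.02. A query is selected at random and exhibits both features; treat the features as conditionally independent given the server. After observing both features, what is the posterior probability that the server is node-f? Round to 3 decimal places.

Compute prior × likelihood for every hypothesis:
  node-d: 0.368 × 0.2825 × 0.035 = 0.0036386
  node-e: 0.212 × 0.08 × 0.4225 = 0.0071656
  node-f: 0.332 × 0.38 × 0.43 = 0.0542488
  node-c: 0.088 × 0.13 × 0.02 = 0.0002288
Normalizing constant = 0.0652818.
P(node-f | evidence) = 0.0542488 / 0.0652818 ≈ 0.831.

0.831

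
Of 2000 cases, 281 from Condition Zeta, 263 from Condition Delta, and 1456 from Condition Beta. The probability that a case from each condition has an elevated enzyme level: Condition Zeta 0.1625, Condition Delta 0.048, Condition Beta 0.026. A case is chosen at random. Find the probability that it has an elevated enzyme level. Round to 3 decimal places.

0.048

Compute prior × likelihood for every hypothesis:
  Condition Zeta: 0.1405 × 0.1625 = 0.02283125
  Condition Delta: 0.1315 × 0.048 = 0.006312
  Condition Beta: 0.728 × 0.026 = 0.018928
P(elevated) = 0.02283125 + 0.006312 + 0.018928 = 0.04807125 → 0.048.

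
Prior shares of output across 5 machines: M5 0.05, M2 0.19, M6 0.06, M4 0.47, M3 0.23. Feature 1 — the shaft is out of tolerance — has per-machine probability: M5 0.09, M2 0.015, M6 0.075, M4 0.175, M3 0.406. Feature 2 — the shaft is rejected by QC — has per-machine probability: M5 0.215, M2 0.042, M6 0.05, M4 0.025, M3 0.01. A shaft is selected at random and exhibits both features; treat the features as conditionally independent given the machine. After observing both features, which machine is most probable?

M4

By Bayes' rule, posterior ∝ prior × likelihood:
  M5: 0.05 × 0.09 × 0.215 = 0.0009675
  M2: 0.19 × 0.015 × 0.042 = 0.0001197
  M6: 0.06 × 0.075 × 0.05 = 0.000225
  M4: 0.47 × 0.175 × 0.025 = 0.00205625
  M3: 0.23 × 0.406 × 0.01 = 0.0009338
Total = 0.00430225.
Largest term belongs to M4, so M4 is most probable.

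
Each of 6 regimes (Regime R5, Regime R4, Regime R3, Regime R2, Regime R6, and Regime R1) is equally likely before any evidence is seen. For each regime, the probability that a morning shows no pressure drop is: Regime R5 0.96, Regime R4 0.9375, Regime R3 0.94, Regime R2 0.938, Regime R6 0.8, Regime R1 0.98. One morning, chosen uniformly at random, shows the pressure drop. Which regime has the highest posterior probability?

Taking complements, P(drop | each) = Regime R5 0.04, Regime R4 0.0625, Regime R3 0.06, Regime R2 0.062, Regime R6 0.2, Regime R1 0.02.
Since the prior is uniform, the posterior is proportional to the likelihood:
  Regime R5: 0.04
  Regime R4: 0.0625
  Regime R3: 0.06
  Regime R2: 0.062
  Regime R6: 0.2
  Regime R1: 0.02
Total = 0.4445.
Largest term belongs to Regime R6, so Regime R6 is most probable.

Regime R6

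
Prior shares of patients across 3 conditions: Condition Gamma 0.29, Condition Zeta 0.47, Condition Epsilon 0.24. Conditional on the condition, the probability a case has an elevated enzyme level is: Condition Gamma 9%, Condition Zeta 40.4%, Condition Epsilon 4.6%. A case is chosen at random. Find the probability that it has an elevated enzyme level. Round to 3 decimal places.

Prior × likelihood for each hypothesis:
  Condition Gamma: 0.29 × 0.09 = 0.0261
  Condition Zeta: 0.47 × 0.404 = 0.18988
  Condition Epsilon: 0.24 × 0.046 = 0.01104
P(elevated) = 0.0261 + 0.18988 + 0.01104 = 0.22702 → 0.227.

0.227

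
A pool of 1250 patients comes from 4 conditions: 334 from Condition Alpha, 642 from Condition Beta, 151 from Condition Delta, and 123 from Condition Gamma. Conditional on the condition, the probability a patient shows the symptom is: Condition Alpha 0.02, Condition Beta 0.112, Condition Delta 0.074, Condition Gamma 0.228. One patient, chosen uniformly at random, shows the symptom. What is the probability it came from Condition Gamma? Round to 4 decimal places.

Prior × likelihood for each hypothesis:
  Condition Alpha: 0.2672 × 0.02 = 0.005344
  Condition Beta: 0.5136 × 0.112 = 0.0575232
  Condition Delta: 0.1208 × 0.074 = 0.0089392
  Condition Gamma: 0.0984 × 0.228 = 0.0224352
Total = 0.0942416.
P(Condition Gamma | evidence) = 0.0224352 / 0.0942416 ≈ 0.2381.

0.2381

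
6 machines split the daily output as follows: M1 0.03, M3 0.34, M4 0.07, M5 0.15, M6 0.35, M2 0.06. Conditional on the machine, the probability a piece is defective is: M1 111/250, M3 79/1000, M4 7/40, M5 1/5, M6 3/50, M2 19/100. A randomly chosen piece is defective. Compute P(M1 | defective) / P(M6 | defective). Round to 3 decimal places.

0.634

Compute prior × likelihood for every hypothesis:
  M1: 0.03 × 0.444 = 0.01332
  M3: 0.34 × 0.079 = 0.02686
  M4: 0.07 × 0.175 = 0.01225
  M5: 0.15 × 0.2 = 0.03
  M6: 0.35 × 0.06 = 0.021
  M2: 0.06 × 0.19 = 0.0114
Sum = 0.11483.
The ratio is 0.01332 / 0.021 (the normalizer cancels) = 0.634.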